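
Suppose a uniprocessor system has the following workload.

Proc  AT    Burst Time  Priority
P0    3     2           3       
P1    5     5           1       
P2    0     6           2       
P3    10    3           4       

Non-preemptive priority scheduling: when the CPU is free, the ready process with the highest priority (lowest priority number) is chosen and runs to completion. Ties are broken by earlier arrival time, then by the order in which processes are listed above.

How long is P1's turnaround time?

Schedule: | P2 0-6 | P1 6-11 | P0 11-13 | P3 13-16 |
Completion: P0=13  P1=11  P2=6  P3=16
Turnaround(P1) = completion − arrival = 11 − 5 = 6

6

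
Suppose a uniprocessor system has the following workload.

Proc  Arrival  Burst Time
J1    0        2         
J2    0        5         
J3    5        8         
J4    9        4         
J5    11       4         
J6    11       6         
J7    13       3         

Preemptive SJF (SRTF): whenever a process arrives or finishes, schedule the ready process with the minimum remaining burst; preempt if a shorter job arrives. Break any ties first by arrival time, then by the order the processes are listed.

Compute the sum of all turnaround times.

Schedule: | J1 0-2 | J2 2-7 | J3 7-9 | J4 9-13 | J7 13-16 | J5 16-20 | J3 20-26 | J6 26-32 |
Completion: J1=2  J2=7  J3=26  J4=13  J5=20  J6=32  J7=16
Turnaround (C−A): J1=2  J2=7  J3=21  J4=4  J5=9  J6=21  J7=3
Turnaround = completion − arrival: J1=2, J2=7, J3=21, J4=4, J5=9, J6=21, J7=3
Total turnaround = 2 + 7 + 21 + 4 + 9 + 21 + 3 = 67

67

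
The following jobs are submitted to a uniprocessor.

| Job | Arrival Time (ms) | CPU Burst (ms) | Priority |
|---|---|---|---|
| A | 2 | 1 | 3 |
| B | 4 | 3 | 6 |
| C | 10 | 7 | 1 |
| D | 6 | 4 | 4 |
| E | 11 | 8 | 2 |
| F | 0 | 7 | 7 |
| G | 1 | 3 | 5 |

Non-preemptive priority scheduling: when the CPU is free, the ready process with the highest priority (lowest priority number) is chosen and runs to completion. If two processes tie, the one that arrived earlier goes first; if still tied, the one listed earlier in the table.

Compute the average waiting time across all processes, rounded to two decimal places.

9.86

Gantt: | F 0-7 | A 7-8 | D 8-12 | C 12-19 | E 19-27 | G 27-30 | B 30-33 |
Completion: A=8  B=33  C=19  D=12  E=27  F=7  G=30
Turnaround (C−A): A=6  B=29  C=9  D=6  E=16  F=7  G=29
Waiting times: A=5, B=26, C=2, D=2, E=8, F=0, G=26
Average waiting = (5+26+2+2+8+0+26) / 7 = 69/7 = 9.86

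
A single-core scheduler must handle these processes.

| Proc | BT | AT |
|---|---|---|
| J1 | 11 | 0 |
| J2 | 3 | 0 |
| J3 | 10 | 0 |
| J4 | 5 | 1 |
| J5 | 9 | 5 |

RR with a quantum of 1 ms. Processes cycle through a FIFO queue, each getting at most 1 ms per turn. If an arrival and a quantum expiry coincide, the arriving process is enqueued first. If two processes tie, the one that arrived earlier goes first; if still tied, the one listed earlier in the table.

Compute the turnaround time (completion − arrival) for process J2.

11

Gantt: | J1 0-1 | J2 1-2 | J3 2-3 | J4 3-4 | J1 4-5 | J2 5-6 | J3 6-7 | J4 7-8 | J5 8-9 | J1 9-10 | J2 10-11 | J3 11-12 | J4 12-13 | J5 13-14 | J1 14-15 | J3 15-16 | J4 16-17 | J5 17-18 | J1 18-19 | J3 19-20 | J4 20-21 | J5 21-22 | J1 22-23 | J3 23-24 | J5 24-25 | J1 25-26 | J3 26-27 | J5 27-28 | J1 28-29 | J3 29-30 | J5 30-31 | J1 31-32 | J3 32-33 | J5 33-34 | J1 34-35 | J3 35-36 | J5 36-37 | J1 37-38 |
Completion: J1=38  J2=11  J3=36  J4=21  J5=37
Turnaround (C−A): J1=38  J2=11  J3=36  J4=20  J5=32
Turnaround(J2) = completion − arrival = 11 − 0 = 11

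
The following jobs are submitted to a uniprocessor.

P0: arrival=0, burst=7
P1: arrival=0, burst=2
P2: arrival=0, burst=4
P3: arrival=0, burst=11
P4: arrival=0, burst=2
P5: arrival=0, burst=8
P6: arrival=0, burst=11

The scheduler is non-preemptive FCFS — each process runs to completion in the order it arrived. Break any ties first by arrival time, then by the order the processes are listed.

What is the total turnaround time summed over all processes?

158

Schedule: | P0 0-7 | P1 7-9 | P2 9-13 | P3 13-24 | P4 24-26 | P5 26-34 | P6 34-45 |
Completion: P0=7  P1=9  P2=13  P3=24  P4=26  P5=34  P6=45
Turnaround (C−A): P0=7  P1=9  P2=13  P3=24  P4=26  P5=34  P6=45
Turnaround = completion − arrival: P0=7, P1=9, P2=13, P3=24, P4=26, P5=34, P6=45
Total turnaround = 7 + 9 + 13 + 24 + 26 + 34 + 45 = 158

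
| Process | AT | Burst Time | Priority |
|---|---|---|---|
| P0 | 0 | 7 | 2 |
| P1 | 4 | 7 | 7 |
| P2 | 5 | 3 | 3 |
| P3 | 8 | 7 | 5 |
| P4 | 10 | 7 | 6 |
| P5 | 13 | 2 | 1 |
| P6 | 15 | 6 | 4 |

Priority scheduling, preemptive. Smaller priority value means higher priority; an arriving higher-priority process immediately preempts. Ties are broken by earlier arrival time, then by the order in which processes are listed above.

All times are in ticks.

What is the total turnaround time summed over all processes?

Timeline: | P0 0-7 | P2 7-10 | P3 10-13 | P5 13-15 | P6 15-21 | P3 21-25 | P4 25-32 | P1 32-39 |
Completion: P0=7  P1=39  P2=10  P3=25  P4=32  P5=15  P6=21
Turnaround = completion − arrival: P0=7, P1=35, P2=5, P3=17, P4=22, P5=2, P6=6
Total turnaround = 7 + 35 + 5 + 17 + 22 + 2 + 6 = 94

94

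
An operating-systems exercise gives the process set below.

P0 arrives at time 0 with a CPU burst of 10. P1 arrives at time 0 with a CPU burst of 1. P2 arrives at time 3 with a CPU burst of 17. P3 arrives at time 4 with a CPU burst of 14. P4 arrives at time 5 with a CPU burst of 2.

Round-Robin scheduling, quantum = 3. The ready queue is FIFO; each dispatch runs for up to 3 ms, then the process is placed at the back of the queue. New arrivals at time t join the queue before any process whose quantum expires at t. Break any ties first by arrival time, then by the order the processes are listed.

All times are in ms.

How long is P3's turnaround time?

38

Schedule: | P0 0-3 | P1 3-4 | P2 4-7 | P0 7-10 | P3 10-13 | P4 13-15 | P2 15-18 | P0 18-21 | P3 21-24 | P2 24-27 | P0 27-28 | P3 28-31 | P2 31-34 | P3 34-37 | P2 37-40 | P3 40-42 | P2 42-44 |
Completion: P0=28  P1=4  P2=44  P3=42  P4=15
Turnaround (C−A): P0=28  P1=4  P2=41  P3=38  P4=10
Turnaround(P3) = completion − arrival = 42 − 4 = 38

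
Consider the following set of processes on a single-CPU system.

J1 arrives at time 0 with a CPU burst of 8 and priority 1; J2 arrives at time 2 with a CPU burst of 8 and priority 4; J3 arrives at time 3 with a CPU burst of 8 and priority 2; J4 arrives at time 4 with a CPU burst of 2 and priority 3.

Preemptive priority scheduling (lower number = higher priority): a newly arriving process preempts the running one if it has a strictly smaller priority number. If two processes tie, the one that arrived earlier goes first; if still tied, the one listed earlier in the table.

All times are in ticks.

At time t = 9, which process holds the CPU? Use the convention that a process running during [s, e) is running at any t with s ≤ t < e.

J3

Schedule: | J1 0-8 | J3 8-16 | J4 16-18 | J2 18-26 |
Completion: J1=8  J2=26  J3=16  J4=18
Turnaround (C−A): J1=8  J2=24  J3=13  J4=14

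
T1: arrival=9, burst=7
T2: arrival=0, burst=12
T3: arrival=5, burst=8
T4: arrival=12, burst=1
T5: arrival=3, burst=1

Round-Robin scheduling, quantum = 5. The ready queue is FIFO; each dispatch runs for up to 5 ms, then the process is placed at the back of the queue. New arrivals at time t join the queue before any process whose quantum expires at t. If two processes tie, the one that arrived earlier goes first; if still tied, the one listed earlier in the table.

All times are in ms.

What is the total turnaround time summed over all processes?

Gantt: | T2 0-5 | T5 5-6 | T3 6-11 | T2 11-16 | T1 16-21 | T3 21-24 | T4 24-25 | T2 25-27 | T1 27-29 |
Completion: T1=29  T2=27  T3=24  T4=25  T5=6
Turnaround (C−A): T1=20  T2=27  T3=19  T4=13  T5=3
Turnaround = completion − arrival: T1=20, T2=27, T3=19, T4=13, T5=3
Total turnaround = 20 + 27 + 19 + 13 + 3 = 82

82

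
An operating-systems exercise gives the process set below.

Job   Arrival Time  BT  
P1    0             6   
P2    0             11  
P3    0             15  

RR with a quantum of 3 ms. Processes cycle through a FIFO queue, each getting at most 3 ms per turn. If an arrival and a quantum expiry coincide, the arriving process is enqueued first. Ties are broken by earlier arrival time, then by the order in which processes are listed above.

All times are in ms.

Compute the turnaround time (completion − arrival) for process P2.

26

Timeline: | P1 0-3 | P2 3-6 | P3 6-9 | P1 9-12 | P2 12-15 | P3 15-18 | P2 18-21 | P3 21-24 | P2 24-26 | P3 26-32 |
Completion: P1=12  P2=26  P3=32
Turnaround (C−A): P1=12  P2=26  P3=32
Turnaround(P2) = completion − arrival = 26 − 0 = 26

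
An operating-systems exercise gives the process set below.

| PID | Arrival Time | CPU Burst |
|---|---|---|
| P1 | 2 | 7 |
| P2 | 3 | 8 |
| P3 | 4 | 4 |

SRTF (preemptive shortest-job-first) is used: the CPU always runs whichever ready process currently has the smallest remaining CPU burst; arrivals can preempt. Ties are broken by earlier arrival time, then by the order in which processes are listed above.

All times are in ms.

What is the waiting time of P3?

0

Schedule: | idle 0-2 | P1 2-4 | P3 4-8 | P1 8-13 | P2 13-21 |
Completion: P1=13  P2=21  P3=8
Waiting(P3) = turnaround − burst = 4 − 4 = 0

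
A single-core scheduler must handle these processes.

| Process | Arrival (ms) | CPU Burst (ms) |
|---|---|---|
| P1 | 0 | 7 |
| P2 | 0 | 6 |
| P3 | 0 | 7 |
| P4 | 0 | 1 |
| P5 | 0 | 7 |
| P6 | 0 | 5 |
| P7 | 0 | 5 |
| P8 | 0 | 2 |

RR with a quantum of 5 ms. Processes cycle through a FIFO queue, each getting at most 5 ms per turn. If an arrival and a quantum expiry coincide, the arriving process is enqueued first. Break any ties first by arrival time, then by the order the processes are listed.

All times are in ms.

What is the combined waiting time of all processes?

215

Schedule: | P1 0-5 | P2 5-10 | P3 10-15 | P4 15-16 | P5 16-21 | P6 21-26 | P7 26-31 | P8 31-33 | P1 33-35 | P2 35-36 | P3 36-38 | P5 38-40 |
Completion: P1=35  P2=36  P3=38  P4=16  P5=40  P6=26  P7=31  P8=33
Turnaround (C−A): P1=35  P2=36  P3=38  P4=16  P5=40  P6=26  P7=31  P8=33
Waiting = turnaround − burst: P1=28, P2=30, P3=31, P4=15, P5=33, P6=21, P7=26, P8=31
Total waiting = 28 + 30 + 31 + 15 + 33 + 21 + 26 + 31 = 215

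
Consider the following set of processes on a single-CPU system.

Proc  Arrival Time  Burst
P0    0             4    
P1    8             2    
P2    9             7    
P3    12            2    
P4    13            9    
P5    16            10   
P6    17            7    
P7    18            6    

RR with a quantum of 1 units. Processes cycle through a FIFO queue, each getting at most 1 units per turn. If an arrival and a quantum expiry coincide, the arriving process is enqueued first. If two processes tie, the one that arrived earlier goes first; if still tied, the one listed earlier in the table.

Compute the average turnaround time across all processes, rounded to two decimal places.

Schedule: | P0 0-4 | idle 4-8 | P1 8-9 | P2 9-10 | P1 10-11 | P2 11-12 | P3 12-13 | P2 13-14 | P4 14-15 | P3 15-16 | P2 16-17 | P4 17-18 | P5 18-19 | P6 19-20 | P2 20-21 | P7 21-22 | P4 22-23 | P5 23-24 | P6 24-25 | P2 25-26 | P7 26-27 | P4 27-28 | P5 28-29 | P6 29-30 | P2 30-31 | P7 31-32 | P4 32-33 | P5 33-34 | P6 34-35 | P7 35-36 | P4 36-37 | P5 37-38 | P6 38-39 | P7 39-40 | P4 40-41 | P5 41-42 | P6 42-43 | P7 43-44 | P4 44-45 | P5 45-46 | P6 46-47 | P4 47-48 | P5 48-51 |
Completion: P0=4  P1=11  P2=31  P3=16  P4=48  P5=51  P6=47  P7=44
Turnaround (C−A): P0=4  P1=3  P2=22  P3=4  P4=35  P5=35  P6=30  P7=26
Turnaround times: P0=4, P1=3, P2=22, P3=4, P4=35, P5=35, P6=30, P7=26
Average turnaround = (4+3+22+4+35+35+30+26) / 8 = 159/8 = 19.88

19.88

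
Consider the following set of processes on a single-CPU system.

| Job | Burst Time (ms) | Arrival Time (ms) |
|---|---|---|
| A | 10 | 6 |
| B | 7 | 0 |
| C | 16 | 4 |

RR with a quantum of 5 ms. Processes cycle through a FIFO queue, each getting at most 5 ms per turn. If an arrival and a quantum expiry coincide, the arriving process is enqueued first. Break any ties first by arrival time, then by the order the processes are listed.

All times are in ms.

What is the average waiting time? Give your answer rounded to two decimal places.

9.67

Timeline: | B 0-5 | C 5-10 | B 10-12 | A 12-17 | C 17-22 | A 22-27 | C 27-33 |
Completion: A=27  B=12  C=33
Turnaround (C−A): A=21  B=12  C=29
Waiting times: A=11, B=5, C=13
Average waiting = (11+5+13) / 3 = 29/3 = 9.67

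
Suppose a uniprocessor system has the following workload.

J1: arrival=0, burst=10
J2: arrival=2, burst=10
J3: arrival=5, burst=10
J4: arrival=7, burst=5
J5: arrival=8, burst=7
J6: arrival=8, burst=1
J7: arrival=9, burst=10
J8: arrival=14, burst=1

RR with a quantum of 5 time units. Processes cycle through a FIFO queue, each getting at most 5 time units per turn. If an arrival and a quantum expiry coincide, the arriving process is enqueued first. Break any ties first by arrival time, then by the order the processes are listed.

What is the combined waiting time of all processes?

Gantt: | J1 0-5 | J2 5-10 | J3 10-15 | J1 15-20 | J4 20-25 | J5 25-30 | J6 30-31 | J7 31-36 | J2 36-41 | J8 41-42 | J3 42-47 | J5 47-49 | J7 49-54 |
Completion: J1=20  J2=41  J3=47  J4=25  J5=49  J6=31  J7=54  J8=42
Turnaround (C−A): J1=20  J2=39  J3=42  J4=18  J5=41  J6=23  J7=45  J8=28
Waiting = turnaround − burst: J1=10, J2=29, J3=32, J4=13, J5=34, J6=22, J7=35, J8=27
Total waiting = 10 + 29 + 32 + 13 + 34 + 22 + 35 + 27 = 202

202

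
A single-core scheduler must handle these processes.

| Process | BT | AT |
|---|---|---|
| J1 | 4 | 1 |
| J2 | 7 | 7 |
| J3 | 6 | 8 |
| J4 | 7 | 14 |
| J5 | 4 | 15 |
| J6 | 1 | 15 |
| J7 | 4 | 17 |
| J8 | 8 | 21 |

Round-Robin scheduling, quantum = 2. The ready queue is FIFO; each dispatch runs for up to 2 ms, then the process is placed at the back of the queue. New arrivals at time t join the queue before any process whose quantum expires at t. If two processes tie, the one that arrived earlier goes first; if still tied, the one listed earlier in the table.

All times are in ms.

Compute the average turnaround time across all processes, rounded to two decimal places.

16.50

Timeline: | idle 0-1 | J1 1-5 | idle 5-7 | J2 7-9 | J3 9-11 | J2 11-13 | J3 13-15 | J2 15-17 | J4 17-19 | J5 19-21 | J6 21-22 | J3 22-24 | J7 24-26 | J2 26-27 | J4 27-29 | J8 29-31 | J5 31-33 | J7 33-35 | J4 35-37 | J8 37-39 | J4 39-40 | J8 40-44 |
Completion: J1=5  J2=27  J3=24  J4=40  J5=33  J6=22  J7=35  J8=44
Turnaround (C−A): J1=4  J2=20  J3=16  J4=26  J5=18  J6=7  J7=18  J8=23
Turnaround times: J1=4, J2=20, J3=16, J4=26, J5=18, J6=7, J7=18, J8=23
Average turnaround = (4+20+16+26+18+7+18+23) / 8 = 132/8 = 16.50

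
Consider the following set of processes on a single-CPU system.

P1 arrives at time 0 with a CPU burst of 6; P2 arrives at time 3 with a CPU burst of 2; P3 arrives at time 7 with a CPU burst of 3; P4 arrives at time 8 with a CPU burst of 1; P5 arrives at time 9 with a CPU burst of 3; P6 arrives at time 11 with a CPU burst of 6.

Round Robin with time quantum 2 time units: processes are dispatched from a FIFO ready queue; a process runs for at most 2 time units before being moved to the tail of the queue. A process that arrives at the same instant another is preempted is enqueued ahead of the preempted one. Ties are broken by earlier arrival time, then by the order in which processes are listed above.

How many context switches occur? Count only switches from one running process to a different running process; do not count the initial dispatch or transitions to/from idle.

9

Gantt: | P1 0-4 | P2 4-6 | P1 6-8 | P3 8-10 | P4 10-11 | P5 11-13 | P3 13-14 | P6 14-16 | P5 16-17 | P6 17-21 |
Completion: P1=8  P2=6  P3=14  P4=11  P5=17  P6=21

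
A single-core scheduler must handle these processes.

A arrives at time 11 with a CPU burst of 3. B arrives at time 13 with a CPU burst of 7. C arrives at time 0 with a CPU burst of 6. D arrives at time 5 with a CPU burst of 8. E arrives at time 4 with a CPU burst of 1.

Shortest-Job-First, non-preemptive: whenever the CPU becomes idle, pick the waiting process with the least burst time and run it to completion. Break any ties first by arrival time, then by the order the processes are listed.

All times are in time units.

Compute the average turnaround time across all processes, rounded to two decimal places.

7.60

Timeline: | C 0-6 | E 6-7 | D 7-15 | A 15-18 | B 18-25 |
Completion: A=18  B=25  C=6  D=15  E=7
Turnaround times: A=7, B=12, C=6, D=10, E=3
Average turnaround = (7+12+6+10+3) / 5 = 38/5 = 7.60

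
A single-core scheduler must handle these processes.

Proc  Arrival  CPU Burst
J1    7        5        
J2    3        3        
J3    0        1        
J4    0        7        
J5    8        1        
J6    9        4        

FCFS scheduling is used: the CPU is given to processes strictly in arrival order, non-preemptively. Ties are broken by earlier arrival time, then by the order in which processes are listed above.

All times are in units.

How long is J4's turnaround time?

Schedule: | J3 0-1 | J4 1-8 | J2 8-11 | J1 11-16 | J5 16-17 | J6 17-21 |
Completion: J1=16  J2=11  J3=1  J4=8  J5=17  J6=21
Turnaround(J4) = completion − arrival = 8 − 0 = 8

8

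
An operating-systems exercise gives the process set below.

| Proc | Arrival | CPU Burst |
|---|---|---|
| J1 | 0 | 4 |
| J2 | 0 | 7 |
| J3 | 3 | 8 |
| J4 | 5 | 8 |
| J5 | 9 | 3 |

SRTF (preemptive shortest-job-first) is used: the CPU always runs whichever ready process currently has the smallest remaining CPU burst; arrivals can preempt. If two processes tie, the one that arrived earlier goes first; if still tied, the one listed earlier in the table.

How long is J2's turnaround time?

Timeline: | J1 0-4 | J2 4-11 | J5 11-14 | J3 14-22 | J4 22-30 |
Completion: J1=4  J2=11  J3=22  J4=30  J5=14
Turnaround (C−A): J1=4  J2=11  J3=19  J4=25  J5=5
Turnaround(J2) = completion − arrival = 11 − 0 = 11

11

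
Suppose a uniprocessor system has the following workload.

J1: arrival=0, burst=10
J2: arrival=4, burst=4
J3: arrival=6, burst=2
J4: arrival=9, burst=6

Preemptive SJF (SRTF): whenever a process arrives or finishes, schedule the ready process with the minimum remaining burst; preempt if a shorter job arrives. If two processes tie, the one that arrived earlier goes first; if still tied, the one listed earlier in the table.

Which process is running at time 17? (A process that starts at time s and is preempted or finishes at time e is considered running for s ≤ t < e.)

J4

Gantt: | J1 0-4 | J2 4-8 | J3 8-10 | J1 10-16 | J4 16-22 |
Completion: J1=16  J2=8  J3=10  J4=22
Turnaround (C−A): J1=16  J2=4  J3=4  J4=13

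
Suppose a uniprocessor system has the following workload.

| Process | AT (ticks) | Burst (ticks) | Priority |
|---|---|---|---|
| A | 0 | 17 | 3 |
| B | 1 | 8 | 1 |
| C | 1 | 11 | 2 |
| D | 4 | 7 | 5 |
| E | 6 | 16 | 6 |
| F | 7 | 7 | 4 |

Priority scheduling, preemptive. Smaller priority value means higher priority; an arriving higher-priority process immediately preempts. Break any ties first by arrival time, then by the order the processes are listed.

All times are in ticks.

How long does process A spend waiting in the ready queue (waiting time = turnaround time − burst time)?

19

Gantt: | A 0-1 | B 1-9 | C 9-20 | A 20-36 | F 36-43 | D 43-50 | E 50-66 |
Completion: A=36  B=9  C=20  D=50  E=66  F=43
Turnaround (C−A): A=36  B=8  C=19  D=46  E=60  F=36
Waiting(A) = turnaround − burst = 36 − 17 = 19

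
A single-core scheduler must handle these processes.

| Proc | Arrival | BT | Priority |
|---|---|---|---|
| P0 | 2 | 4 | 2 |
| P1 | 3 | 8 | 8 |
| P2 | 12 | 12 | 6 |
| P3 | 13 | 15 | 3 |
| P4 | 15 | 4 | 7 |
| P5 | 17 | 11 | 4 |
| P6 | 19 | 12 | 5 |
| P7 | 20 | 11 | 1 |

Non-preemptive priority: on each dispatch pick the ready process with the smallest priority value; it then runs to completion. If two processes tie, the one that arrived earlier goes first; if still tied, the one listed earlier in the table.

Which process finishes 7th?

Timeline: | idle 0-2 | P0 2-6 | P1 6-14 | P3 14-29 | P7 29-40 | P5 40-51 | P6 51-63 | P2 63-75 | P4 75-79 |
Completion: P0=6  P1=14  P2=75  P3=29  P4=79  P5=51  P6=63  P7=40
Turnaround (C−A): P0=4  P1=11  P2=63  P3=16  P4=64  P5=34  P6=44  P7=20
Finish order: P0 → P1 → P3 → P7 → P5 → P6 → P2 → P4

P2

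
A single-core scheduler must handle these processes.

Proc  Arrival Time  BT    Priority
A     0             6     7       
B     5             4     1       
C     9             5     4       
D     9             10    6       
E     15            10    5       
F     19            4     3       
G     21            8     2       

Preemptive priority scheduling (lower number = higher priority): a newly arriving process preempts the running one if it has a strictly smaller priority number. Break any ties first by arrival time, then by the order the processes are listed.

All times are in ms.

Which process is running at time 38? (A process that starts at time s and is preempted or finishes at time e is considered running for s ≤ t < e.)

Schedule: | A 0-5 | B 5-9 | C 9-14 | D 14-15 | E 15-19 | F 19-21 | G 21-29 | F 29-31 | E 31-37 | D 37-46 | A 46-47 |
Completion: A=47  B=9  C=14  D=46  E=37  F=31  G=29

D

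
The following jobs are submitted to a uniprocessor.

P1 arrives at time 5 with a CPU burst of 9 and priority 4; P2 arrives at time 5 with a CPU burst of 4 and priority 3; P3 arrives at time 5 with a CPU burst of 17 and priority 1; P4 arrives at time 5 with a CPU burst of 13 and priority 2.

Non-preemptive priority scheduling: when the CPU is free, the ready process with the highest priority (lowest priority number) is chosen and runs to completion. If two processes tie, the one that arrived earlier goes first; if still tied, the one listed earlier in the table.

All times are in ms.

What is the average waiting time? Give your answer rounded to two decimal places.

20.25

Gantt: | idle 0-5 | P3 5-22 | P4 22-35 | P2 35-39 | P1 39-48 |
Completion: P1=48  P2=39  P3=22  P4=35
Turnaround (C−A): P1=43  P2=34  P3=17  P4=30
Waiting times: P1=34, P2=30, P3=0, P4=17
Average waiting = (34+30+0+17) / 4 = 81/4 = 20.25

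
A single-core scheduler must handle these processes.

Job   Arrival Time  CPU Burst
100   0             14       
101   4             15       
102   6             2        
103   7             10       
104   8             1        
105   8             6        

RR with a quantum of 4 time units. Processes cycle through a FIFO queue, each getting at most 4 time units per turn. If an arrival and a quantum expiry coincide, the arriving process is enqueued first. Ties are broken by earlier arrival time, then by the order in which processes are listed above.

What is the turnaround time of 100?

Gantt: | 100 0-4 | 101 4-8 | 100 8-12 | 102 12-14 | 103 14-18 | 104 18-19 | 105 19-23 | 101 23-27 | 100 27-31 | 103 31-35 | 105 35-37 | 101 37-41 | 100 41-43 | 103 43-45 | 101 45-48 |
Completion: 100=43  101=48  102=14  103=45  104=19  105=37
Turnaround (C−A): 100=43  101=44  102=8  103=38  104=11  105=29
Turnaround(100) = completion − arrival = 43 − 0 = 43

43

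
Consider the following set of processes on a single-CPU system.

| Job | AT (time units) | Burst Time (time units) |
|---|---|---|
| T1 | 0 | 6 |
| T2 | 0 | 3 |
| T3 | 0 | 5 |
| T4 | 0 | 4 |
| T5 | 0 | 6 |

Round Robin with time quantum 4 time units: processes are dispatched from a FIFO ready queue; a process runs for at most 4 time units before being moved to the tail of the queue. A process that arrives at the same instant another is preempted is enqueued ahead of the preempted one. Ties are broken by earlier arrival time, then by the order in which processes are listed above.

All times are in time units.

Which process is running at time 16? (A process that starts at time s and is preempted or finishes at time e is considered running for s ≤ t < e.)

Timeline: | T1 0-4 | T2 4-7 | T3 7-11 | T4 11-15 | T5 15-19 | T1 19-21 | T3 21-22 | T5 22-24 |
Completion: T1=21  T2=7  T3=22  T4=15  T5=24
Turnaround (C−A): T1=21  T2=7  T3=22  T4=15  T5=24

T5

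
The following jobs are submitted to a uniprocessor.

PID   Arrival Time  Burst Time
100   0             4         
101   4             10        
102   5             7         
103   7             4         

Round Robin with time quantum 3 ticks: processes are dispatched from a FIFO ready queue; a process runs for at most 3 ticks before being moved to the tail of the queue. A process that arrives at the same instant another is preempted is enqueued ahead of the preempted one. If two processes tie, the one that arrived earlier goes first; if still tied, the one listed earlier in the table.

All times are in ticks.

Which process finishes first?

Schedule: | 100 0-4 | 101 4-7 | 102 7-10 | 103 10-13 | 101 13-16 | 102 16-19 | 103 19-20 | 101 20-23 | 102 23-24 | 101 24-25 |
Completion: 100=4  101=25  102=24  103=20
Turnaround (C−A): 100=4  101=21  102=19  103=13
Finish order: 100 → 103 → 102 → 101

100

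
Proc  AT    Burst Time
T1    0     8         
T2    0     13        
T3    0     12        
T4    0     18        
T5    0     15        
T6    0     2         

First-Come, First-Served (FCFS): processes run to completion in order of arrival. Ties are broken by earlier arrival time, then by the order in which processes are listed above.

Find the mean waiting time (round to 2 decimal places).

29.83

Timeline: | T1 0-8 | T2 8-21 | T3 21-33 | T4 33-51 | T5 51-66 | T6 66-68 |
Completion: T1=8  T2=21  T3=33  T4=51  T5=66  T6=68
Turnaround (C−A): T1=8  T2=21  T3=33  T4=51  T5=66  T6=68
Waiting times: T1=0, T2=8, T3=21, T4=33, T5=51, T6=66
Average waiting = (0+8+21+33+51+66) / 6 = 179/6 = 29.83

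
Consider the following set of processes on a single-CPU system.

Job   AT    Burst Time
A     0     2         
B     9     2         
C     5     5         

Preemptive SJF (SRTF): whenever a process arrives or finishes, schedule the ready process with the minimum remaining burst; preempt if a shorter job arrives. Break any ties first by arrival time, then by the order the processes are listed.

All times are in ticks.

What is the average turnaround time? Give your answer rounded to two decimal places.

3.33

Timeline: | A 0-2 | idle 2-5 | C 5-10 | B 10-12 |
Completion: A=2  B=12  C=10
Turnaround (C−A): A=2  B=3  C=5
Turnaround times: A=2, B=3, C=5
Average turnaround = (2+3+5) / 3 = 10/3 = 3.33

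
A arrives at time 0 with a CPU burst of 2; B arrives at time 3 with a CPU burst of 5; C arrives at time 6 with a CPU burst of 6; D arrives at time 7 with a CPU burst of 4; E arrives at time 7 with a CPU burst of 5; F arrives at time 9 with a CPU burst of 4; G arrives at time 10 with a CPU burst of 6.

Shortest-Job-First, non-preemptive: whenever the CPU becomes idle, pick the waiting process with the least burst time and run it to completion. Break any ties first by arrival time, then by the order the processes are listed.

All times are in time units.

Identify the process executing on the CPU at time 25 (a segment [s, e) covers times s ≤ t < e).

Timeline: | A 0-2 | idle 2-3 | B 3-8 | D 8-12 | F 12-16 | E 16-21 | C 21-27 | G 27-33 |
Completion: A=2  B=8  C=27  D=12  E=21  F=16  G=33
Turnaround (C−A): A=2  B=5  C=21  D=5  E=14  F=7  G=23

C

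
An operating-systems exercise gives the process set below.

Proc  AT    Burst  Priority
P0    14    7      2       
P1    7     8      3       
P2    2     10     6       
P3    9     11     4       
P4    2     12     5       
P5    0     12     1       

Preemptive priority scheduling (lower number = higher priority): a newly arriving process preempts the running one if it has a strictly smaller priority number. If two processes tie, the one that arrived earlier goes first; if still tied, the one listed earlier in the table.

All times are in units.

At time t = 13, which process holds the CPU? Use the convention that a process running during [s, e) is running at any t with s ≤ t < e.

P1

Gantt: | P5 0-12 | P1 12-14 | P0 14-21 | P1 21-27 | P3 27-38 | P4 38-50 | P2 50-60 |
Completion: P0=21  P1=27  P2=60  P3=38  P4=50  P5=12
Turnaround (C−A): P0=7  P1=20  P2=58  P3=29  P4=48  P5=12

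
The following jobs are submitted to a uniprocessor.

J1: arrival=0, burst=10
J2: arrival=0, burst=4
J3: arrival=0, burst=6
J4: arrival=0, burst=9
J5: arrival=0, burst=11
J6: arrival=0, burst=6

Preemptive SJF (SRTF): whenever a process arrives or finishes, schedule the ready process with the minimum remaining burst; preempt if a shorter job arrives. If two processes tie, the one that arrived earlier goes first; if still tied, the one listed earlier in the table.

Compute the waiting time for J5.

35

Timeline: | J2 0-4 | J3 4-10 | J6 10-16 | J4 16-25 | J1 25-35 | J5 35-46 |
Completion: J1=35  J2=4  J3=10  J4=25  J5=46  J6=16
Waiting(J5) = turnaround − burst = 46 − 11 = 35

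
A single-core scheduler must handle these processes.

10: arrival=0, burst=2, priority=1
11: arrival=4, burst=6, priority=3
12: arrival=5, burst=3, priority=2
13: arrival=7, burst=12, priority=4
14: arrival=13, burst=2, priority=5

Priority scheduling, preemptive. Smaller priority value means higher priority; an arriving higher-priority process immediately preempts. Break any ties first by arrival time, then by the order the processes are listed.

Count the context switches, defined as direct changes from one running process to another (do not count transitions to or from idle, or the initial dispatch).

Timeline: | 10 0-2 | idle 2-4 | 11 4-5 | 12 5-8 | 11 8-13 | 13 13-25 | 14 25-27 |
Completion: 10=2  11=13  12=8  13=25  14=27

4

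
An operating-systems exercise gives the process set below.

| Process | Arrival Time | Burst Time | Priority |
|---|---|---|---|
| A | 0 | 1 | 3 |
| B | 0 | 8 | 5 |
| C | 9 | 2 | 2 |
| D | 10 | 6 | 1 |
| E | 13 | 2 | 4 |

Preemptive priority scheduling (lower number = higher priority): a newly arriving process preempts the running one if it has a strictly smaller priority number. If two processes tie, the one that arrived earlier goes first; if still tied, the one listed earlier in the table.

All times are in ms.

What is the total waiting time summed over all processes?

11

Timeline: | A 0-1 | B 1-9 | C 9-10 | D 10-16 | C 16-17 | E 17-19 |
Completion: A=1  B=9  C=17  D=16  E=19
Waiting = turnaround − burst: A=0, B=1, C=6, D=0, E=4
Total waiting = 0 + 1 + 6 + 0 + 4 = 11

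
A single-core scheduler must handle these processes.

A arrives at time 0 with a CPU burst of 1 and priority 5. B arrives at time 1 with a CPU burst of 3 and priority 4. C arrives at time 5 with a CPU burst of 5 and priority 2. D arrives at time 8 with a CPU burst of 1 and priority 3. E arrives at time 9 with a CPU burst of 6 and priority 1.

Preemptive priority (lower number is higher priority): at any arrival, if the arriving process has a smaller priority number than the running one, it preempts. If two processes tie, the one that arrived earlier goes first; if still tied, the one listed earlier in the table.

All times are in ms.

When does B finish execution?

Timeline: | A 0-1 | B 1-4 | idle 4-5 | C 5-9 | E 9-15 | C 15-16 | D 16-17 |
Completion: A=1  B=4  C=16  D=17  E=15

4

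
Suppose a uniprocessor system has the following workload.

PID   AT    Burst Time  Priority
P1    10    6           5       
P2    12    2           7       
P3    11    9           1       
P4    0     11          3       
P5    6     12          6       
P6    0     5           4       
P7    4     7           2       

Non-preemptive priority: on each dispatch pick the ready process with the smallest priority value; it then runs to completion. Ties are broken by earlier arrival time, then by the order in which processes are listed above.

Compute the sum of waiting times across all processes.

Gantt: | P4 0-11 | P3 11-20 | P7 20-27 | P6 27-32 | P1 32-38 | P5 38-50 | P2 50-52 |
Completion: P1=38  P2=52  P3=20  P4=11  P5=50  P6=32  P7=27
Waiting = turnaround − burst: P1=22, P2=38, P3=0, P4=0, P5=32, P6=27, P7=16
Total waiting = 22 + 38 + 0 + 0 + 32 + 27 + 16 = 135

135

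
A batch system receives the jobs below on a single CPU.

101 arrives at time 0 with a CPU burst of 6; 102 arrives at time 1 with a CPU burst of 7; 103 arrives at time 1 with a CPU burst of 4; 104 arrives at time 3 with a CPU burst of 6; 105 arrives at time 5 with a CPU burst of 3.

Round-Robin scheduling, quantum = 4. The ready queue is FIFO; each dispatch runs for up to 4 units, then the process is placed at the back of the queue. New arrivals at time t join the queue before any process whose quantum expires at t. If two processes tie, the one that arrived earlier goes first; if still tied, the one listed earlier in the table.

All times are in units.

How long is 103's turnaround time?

Gantt: | 101 0-4 | 102 4-8 | 103 8-12 | 104 12-16 | 101 16-18 | 105 18-21 | 102 21-24 | 104 24-26 |
Completion: 101=18  102=24  103=12  104=26  105=21
Turnaround (C−A): 101=18  102=23  103=11  104=23  105=16
Turnaround(103) = completion − arrival = 12 − 1 = 11

11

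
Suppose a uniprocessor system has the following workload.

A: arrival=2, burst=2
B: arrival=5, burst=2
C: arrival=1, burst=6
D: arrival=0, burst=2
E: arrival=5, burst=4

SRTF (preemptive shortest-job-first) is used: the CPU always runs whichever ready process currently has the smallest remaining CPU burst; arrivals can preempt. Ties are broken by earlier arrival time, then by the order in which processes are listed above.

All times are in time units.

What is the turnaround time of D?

Gantt: | D 0-2 | A 2-4 | C 4-5 | B 5-7 | E 7-11 | C 11-16 |
Completion: A=4  B=7  C=16  D=2  E=11
Turnaround(D) = completion − arrival = 2 − 0 = 2

2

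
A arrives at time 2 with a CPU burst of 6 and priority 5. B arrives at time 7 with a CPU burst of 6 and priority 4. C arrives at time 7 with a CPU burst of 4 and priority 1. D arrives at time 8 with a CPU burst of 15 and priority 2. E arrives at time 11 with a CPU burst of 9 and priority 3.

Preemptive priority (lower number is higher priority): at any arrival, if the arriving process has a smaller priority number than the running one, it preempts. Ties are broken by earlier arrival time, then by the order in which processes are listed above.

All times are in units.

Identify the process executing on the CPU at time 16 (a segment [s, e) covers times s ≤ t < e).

D

Gantt: | idle 0-2 | A 2-7 | C 7-11 | D 11-26 | E 26-35 | B 35-41 | A 41-42 |
Completion: A=42  B=41  C=11  D=26  E=35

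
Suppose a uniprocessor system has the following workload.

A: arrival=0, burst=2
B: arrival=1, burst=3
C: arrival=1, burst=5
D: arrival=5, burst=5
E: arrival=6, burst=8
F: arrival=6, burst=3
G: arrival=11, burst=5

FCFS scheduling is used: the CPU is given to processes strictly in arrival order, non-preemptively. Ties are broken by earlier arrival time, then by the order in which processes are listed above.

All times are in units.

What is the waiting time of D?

Schedule: | A 0-2 | B 2-5 | C 5-10 | D 10-15 | E 15-23 | F 23-26 | G 26-31 |
Completion: A=2  B=5  C=10  D=15  E=23  F=26  G=31
Waiting(D) = turnaround − burst = 10 − 5 = 5

5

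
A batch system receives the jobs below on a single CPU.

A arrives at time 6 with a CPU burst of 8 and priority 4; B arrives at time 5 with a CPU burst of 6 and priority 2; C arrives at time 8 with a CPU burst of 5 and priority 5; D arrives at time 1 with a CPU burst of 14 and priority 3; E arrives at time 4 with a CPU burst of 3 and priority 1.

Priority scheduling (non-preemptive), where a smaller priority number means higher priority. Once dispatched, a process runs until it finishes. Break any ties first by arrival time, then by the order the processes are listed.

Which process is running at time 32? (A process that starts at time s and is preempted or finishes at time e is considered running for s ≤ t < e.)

Schedule: | idle 0-1 | D 1-15 | E 15-18 | B 18-24 | A 24-32 | C 32-37 |
Completion: A=32  B=24  C=37  D=15  E=18

C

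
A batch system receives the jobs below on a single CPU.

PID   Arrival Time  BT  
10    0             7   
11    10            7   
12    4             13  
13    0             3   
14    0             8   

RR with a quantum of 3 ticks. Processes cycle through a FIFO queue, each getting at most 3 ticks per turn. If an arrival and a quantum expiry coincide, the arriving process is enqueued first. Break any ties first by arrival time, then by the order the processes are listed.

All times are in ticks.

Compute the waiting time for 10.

15

Schedule: | 10 0-3 | 13 3-6 | 14 6-9 | 10 9-12 | 12 12-15 | 14 15-18 | 11 18-21 | 10 21-22 | 12 22-25 | 14 25-27 | 11 27-30 | 12 30-33 | 11 33-34 | 12 34-38 |
Completion: 10=22  11=34  12=38  13=6  14=27
Turnaround (C−A): 10=22  11=24  12=34  13=6  14=27
Waiting(10) = turnaround − burst = 22 − 7 = 15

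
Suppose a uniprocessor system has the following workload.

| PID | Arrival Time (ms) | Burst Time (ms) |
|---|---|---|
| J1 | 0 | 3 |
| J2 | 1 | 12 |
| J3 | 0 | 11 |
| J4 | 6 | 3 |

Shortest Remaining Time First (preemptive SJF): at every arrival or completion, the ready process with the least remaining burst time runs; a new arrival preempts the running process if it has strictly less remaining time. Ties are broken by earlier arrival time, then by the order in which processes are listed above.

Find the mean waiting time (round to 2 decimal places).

Schedule: | J1 0-3 | J3 3-6 | J4 6-9 | J3 9-17 | J2 17-29 |
Completion: J1=3  J2=29  J3=17  J4=9
Waiting times: J1=0, J2=16, J3=6, J4=0
Average waiting = (0+16+6+0) / 4 = 22/4 = 5.50

5.50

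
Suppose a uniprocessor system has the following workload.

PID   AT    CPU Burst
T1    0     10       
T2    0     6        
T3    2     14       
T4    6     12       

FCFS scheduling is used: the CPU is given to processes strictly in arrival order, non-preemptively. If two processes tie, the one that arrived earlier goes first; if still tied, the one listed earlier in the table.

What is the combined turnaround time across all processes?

90

Gantt: | T1 0-10 | T2 10-16 | T3 16-30 | T4 30-42 |
Completion: T1=10  T2=16  T3=30  T4=42
Turnaround (C−A): T1=10  T2=16  T3=28  T4=36
Turnaround = completion − arrival: T1=10, T2=16, T3=28, T4=36
Total turnaround = 10 + 16 + 28 + 36 = 90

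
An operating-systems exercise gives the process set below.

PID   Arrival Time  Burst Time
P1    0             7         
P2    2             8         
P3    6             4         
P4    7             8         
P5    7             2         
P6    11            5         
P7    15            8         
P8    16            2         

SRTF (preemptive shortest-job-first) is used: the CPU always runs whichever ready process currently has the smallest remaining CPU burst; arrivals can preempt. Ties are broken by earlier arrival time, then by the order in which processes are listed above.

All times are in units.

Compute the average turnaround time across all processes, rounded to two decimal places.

Schedule: | P1 0-7 | P5 7-9 | P3 9-13 | P6 13-18 | P8 18-20 | P2 20-28 | P4 28-36 | P7 36-44 |
Completion: P1=7  P2=28  P3=13  P4=36  P5=9  P6=18  P7=44  P8=20
Turnaround times: P1=7, P2=26, P3=7, P4=29, P5=2, P6=7, P7=29, P8=4
Average turnaround = (7+26+7+29+2+7+29+4) / 8 = 111/8 = 13.88

13.88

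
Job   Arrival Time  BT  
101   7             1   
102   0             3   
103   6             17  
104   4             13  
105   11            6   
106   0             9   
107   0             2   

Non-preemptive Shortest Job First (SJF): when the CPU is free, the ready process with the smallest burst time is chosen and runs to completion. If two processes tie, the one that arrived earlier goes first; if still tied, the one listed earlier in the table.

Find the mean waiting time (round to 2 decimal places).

Gantt: | 107 0-2 | 102 2-5 | 106 5-14 | 101 14-15 | 105 15-21 | 104 21-34 | 103 34-51 |
Completion: 101=15  102=5  103=51  104=34  105=21  106=14  107=2
Waiting times: 101=7, 102=2, 103=28, 104=17, 105=4, 106=5, 107=0
Average waiting = (7+2+28+17+4+5+0) / 7 = 63/7 = 9.00

9.00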